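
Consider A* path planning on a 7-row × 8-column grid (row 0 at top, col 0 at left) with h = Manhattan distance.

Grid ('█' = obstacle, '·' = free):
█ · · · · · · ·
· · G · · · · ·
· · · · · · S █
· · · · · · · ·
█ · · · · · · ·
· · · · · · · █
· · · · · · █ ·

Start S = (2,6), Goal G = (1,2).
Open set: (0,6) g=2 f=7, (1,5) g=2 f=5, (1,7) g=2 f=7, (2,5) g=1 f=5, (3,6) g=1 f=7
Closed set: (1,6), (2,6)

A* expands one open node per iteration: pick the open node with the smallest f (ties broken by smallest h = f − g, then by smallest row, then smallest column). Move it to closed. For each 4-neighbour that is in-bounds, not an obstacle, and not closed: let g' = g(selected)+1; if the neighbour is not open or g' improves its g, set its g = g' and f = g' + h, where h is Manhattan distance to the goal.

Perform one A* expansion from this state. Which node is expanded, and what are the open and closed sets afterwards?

step 1: expand (1,5) (f=5, h=3) → closed; open now [(0,5) g=3 f=7, (0,6) g=2 f=7, (1,4) g=3 f=5, (1,7) g=2 f=7, (2,5) g=1 f=5, (3,6) g=1 f=7]

expanded=(1,5); open=[(0,5) g=3 f=7, (0,6) g=2 f=7, (1,4) g=3 f=5, (1,7) g=2 f=7, (2,5) g=1 f=5, (3,6) g=1 f=7]; closed=[(1,5), (1,6), (2,6)]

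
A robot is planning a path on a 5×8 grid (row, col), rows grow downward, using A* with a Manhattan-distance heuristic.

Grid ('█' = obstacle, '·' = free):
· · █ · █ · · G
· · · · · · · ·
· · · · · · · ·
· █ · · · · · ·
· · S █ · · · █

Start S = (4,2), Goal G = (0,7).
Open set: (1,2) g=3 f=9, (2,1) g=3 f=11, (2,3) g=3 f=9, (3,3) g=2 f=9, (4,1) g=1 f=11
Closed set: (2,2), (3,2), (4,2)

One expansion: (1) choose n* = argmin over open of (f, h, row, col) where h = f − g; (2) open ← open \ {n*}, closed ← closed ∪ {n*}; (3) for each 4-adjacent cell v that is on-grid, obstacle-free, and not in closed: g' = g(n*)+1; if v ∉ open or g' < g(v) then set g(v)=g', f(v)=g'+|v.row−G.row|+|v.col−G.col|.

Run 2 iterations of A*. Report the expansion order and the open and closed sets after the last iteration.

step 1: expand (1,2) (f=9, h=6) → closed; open now [(1,1) g=4 f=11, (1,3) g=4 f=9, (2,1) g=3 f=11, (2,3) g=3 f=9, (3,3) g=2 f=9, (4,1) g=1 f=11]
step 2: expand (1,3) (f=9, h=5) → closed; open now [(0,3) g=5 f=9, (1,1) g=4 f=11, (1,4) g=5 f=9, (2,1) g=3 f=11, (2,3) g=3 f=9, (3,3) g=2 f=9, (4,1) g=1 f=11]

order=[(1,2) → (1,3)]; open=[(0,3) g=5 f=9, (1,1) g=4 f=11, (1,4) g=5 f=9, (2,1) g=3 f=11, (2,3) g=3 f=9, (3,3) g=2 f=9, (4,1) g=1 f=11]; closed=[(1,2), (1,3), (2,2), (3,2), (4,2)]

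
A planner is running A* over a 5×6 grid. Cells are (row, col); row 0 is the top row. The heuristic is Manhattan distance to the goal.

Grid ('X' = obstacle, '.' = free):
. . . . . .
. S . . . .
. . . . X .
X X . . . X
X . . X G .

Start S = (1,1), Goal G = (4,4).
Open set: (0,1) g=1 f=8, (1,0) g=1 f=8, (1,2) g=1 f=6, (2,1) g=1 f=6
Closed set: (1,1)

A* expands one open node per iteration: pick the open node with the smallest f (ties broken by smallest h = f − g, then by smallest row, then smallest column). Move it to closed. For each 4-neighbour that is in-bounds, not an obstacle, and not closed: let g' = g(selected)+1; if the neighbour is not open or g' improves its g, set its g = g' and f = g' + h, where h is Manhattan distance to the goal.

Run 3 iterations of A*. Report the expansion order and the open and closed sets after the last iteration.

order=[(1,2) → (1,3) → (1,4)]; open=[(0,1) g=1 f=8, (0,2) g=2 f=8, (0,3) g=3 f=8, (0,4) g=4 f=8, (1,0) g=1 f=8, (1,5) g=4 f=8, (2,1) g=1 f=6, (2,2) g=2 f=6, (2,3) g=3 f=6]; closed=[(1,1), (1,2), (1,3), (1,4)]

step 1: expand (1,2) (f=6, h=5) → closed; open now [(0,1) g=1 f=8, (0,2) g=2 f=8, (1,0) g=1 f=8, (1,3) g=2 f=6, (2,1) g=1 f=6, (2,2) g=2 f=6]
step 2: expand (1,3) (f=6, h=4) → closed; open now [(0,1) g=1 f=8, (0,2) g=2 f=8, (0,3) g=3 f=8, (1,0) g=1 f=8, (1,4) g=3 f=6, (2,1) g=1 f=6, (2,2) g=2 f=6, (2,3) g=3 f=6]
step 3: expand (1,4) (f=6, h=3) → closed; open now [(0,1) g=1 f=8, (0,2) g=2 f=8, (0,3) g=3 f=8, (0,4) g=4 f=8, (1,0) g=1 f=8, (1,5) g=4 f=8, (2,1) g=1 f=6, (2,2) g=2 f=6, (2,3) g=3 f=6]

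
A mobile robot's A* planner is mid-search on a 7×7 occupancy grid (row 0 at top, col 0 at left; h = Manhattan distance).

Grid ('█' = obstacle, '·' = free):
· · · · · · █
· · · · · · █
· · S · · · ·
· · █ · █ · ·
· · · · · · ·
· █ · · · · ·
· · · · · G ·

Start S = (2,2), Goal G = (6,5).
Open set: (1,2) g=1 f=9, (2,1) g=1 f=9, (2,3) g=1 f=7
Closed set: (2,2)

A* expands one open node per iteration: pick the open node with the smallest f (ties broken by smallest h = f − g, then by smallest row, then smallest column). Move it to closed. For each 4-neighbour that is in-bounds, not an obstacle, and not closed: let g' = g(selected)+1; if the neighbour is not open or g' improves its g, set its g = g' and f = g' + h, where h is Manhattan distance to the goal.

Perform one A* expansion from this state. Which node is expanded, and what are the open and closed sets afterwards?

expanded=(2,3); open=[(1,2) g=1 f=9, (1,3) g=2 f=9, (2,1) g=1 f=9, (2,4) g=2 f=7, (3,3) g=2 f=7]; closed=[(2,2), (2,3)]

step 1: expand (2,3) (f=7, h=6) → closed; open now [(1,2) g=1 f=9, (1,3) g=2 f=9, (2,1) g=1 f=9, (2,4) g=2 f=7, (3,3) g=2 f=7]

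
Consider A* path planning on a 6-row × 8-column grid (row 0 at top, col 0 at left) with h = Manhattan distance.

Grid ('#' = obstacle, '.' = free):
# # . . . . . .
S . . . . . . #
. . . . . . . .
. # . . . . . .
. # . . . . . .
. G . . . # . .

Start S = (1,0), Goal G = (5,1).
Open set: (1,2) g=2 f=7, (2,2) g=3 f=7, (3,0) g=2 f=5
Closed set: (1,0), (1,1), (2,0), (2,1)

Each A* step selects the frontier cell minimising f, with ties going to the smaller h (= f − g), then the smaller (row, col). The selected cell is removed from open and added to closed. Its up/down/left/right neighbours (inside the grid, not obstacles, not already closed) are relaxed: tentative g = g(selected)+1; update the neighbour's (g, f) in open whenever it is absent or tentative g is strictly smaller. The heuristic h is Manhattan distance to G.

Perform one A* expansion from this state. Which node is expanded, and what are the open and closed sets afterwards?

expanded=(3,0); open=[(1,2) g=2 f=7, (2,2) g=3 f=7, (4,0) g=3 f=5]; closed=[(1,0), (1,1), (2,0), (2,1), (3,0)]

step 1: expand (3,0) (f=5, h=3) → closed; open now [(1,2) g=2 f=7, (2,2) g=3 f=7, (4,0) g=3 f=5]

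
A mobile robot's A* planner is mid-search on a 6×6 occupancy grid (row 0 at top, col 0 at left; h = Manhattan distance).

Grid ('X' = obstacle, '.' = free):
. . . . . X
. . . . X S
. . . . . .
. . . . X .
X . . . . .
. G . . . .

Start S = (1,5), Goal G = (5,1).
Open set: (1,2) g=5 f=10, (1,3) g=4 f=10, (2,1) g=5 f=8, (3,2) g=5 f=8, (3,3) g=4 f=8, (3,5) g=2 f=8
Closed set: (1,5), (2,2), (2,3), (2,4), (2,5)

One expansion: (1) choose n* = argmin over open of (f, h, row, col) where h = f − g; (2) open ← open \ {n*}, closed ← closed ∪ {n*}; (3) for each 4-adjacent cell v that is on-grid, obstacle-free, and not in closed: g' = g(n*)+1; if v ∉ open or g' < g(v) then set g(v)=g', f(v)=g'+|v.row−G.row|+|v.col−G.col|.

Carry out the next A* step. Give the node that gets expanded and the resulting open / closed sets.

expanded=(2,1); open=[(1,1) g=6 f=10, (1,2) g=5 f=10, (1,3) g=4 f=10, (2,0) g=6 f=10, (3,1) g=6 f=8, (3,2) g=5 f=8, (3,3) g=4 f=8, (3,5) g=2 f=8]; closed=[(1,5), (2,1), (2,2), (2,3), (2,4), (2,5)]

step 1: expand (2,1) (f=8, h=3) → closed; open now [(1,1) g=6 f=10, (1,2) g=5 f=10, (1,3) g=4 f=10, (2,0) g=6 f=10, (3,1) g=6 f=8, (3,2) g=5 f=8, (3,3) g=4 f=8, (3,5) g=2 f=8]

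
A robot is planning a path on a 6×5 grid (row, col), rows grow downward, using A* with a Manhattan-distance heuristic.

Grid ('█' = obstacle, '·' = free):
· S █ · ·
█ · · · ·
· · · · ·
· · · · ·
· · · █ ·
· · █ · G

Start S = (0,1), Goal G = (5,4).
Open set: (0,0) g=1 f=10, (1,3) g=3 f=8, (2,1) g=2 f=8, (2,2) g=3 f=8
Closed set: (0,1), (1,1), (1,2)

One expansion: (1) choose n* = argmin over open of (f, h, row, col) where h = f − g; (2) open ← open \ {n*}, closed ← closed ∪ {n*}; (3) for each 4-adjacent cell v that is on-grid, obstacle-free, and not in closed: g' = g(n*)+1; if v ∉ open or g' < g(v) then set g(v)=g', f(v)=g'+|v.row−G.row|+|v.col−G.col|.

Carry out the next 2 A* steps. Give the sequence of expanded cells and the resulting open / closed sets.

order=[(1,3) → (1,4)]; open=[(0,0) g=1 f=10, (0,3) g=4 f=10, (0,4) g=5 f=10, (2,1) g=2 f=8, (2,2) g=3 f=8, (2,3) g=4 f=8, (2,4) g=5 f=8]; closed=[(0,1), (1,1), (1,2), (1,3), (1,4)]

step 1: expand (1,3) (f=8, h=5) → closed; open now [(0,0) g=1 f=10, (0,3) g=4 f=10, (1,4) g=4 f=8, (2,1) g=2 f=8, (2,2) g=3 f=8, (2,3) g=4 f=8]
step 2: expand (1,4) (f=8, h=4) → closed; open now [(0,0) g=1 f=10, (0,3) g=4 f=10, (0,4) g=5 f=10, (2,1) g=2 f=8, (2,2) g=3 f=8, (2,3) g=4 f=8, (2,4) g=5 f=8]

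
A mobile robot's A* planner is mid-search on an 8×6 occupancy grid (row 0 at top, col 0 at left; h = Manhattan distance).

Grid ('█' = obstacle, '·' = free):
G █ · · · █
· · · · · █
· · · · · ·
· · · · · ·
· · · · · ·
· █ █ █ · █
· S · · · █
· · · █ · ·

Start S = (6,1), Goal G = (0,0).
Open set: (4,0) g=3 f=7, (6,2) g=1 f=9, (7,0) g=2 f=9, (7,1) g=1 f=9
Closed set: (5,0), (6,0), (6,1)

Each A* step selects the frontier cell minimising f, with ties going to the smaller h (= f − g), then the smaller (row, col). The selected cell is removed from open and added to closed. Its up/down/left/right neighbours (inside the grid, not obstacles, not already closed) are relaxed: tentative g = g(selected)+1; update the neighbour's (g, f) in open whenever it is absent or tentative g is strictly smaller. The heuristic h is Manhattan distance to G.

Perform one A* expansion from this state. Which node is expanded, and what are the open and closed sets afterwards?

step 1: expand (4,0) (f=7, h=4) → closed; open now [(3,0) g=4 f=7, (4,1) g=4 f=9, (6,2) g=1 f=9, (7,0) g=2 f=9, (7,1) g=1 f=9]

expanded=(4,0); open=[(3,0) g=4 f=7, (4,1) g=4 f=9, (6,2) g=1 f=9, (7,0) g=2 f=9, (7,1) g=1 f=9]; closed=[(4,0), (5,0), (6,0), (6,1)]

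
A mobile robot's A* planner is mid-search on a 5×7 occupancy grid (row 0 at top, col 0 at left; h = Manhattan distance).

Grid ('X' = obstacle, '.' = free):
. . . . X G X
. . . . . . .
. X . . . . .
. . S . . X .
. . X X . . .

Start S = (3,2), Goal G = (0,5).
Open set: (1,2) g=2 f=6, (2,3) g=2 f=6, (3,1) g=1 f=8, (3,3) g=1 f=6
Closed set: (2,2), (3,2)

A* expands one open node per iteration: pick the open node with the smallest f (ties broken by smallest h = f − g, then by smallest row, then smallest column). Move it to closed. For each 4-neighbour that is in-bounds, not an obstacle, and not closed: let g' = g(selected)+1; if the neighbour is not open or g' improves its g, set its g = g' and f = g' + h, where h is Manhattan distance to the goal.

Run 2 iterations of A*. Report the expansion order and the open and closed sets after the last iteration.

order=[(1,2) → (0,2)]; open=[(0,1) g=4 f=8, (0,3) g=4 f=6, (1,1) g=3 f=8, (1,3) g=3 f=6, (2,3) g=2 f=6, (3,1) g=1 f=8, (3,3) g=1 f=6]; closed=[(0,2), (1,2), (2,2), (3,2)]

step 1: expand (1,2) (f=6, h=4) → closed; open now [(0,2) g=3 f=6, (1,1) g=3 f=8, (1,3) g=3 f=6, (2,3) g=2 f=6, (3,1) g=1 f=8, (3,3) g=1 f=6]
step 2: expand (0,2) (f=6, h=3) → closed; open now [(0,1) g=4 f=8, (0,3) g=4 f=6, (1,1) g=3 f=8, (1,3) g=3 f=6, (2,3) g=2 f=6, (3,1) g=1 f=8, (3,3) g=1 f=6]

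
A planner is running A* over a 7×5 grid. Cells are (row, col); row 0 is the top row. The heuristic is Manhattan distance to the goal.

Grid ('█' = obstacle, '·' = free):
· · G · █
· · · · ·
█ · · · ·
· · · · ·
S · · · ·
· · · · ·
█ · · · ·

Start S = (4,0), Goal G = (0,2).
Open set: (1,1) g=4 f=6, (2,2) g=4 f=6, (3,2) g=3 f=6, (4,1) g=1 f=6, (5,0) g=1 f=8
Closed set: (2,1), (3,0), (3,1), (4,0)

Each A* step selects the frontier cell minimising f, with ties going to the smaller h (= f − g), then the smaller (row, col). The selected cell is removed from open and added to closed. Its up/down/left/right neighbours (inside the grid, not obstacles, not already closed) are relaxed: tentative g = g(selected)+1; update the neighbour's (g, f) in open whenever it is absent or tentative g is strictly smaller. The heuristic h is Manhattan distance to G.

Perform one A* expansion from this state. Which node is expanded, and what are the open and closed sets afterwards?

expanded=(1,1); open=[(0,1) g=5 f=6, (1,0) g=5 f=8, (1,2) g=5 f=6, (2,2) g=4 f=6, (3,2) g=3 f=6, (4,1) g=1 f=6, (5,0) g=1 f=8]; closed=[(1,1), (2,1), (3,0), (3,1), (4,0)]

step 1: expand (1,1) (f=6, h=2) → closed; open now [(0,1) g=5 f=6, (1,0) g=5 f=8, (1,2) g=5 f=6, (2,2) g=4 f=6, (3,2) g=3 f=6, (4,1) g=1 f=6, (5,0) g=1 f=8]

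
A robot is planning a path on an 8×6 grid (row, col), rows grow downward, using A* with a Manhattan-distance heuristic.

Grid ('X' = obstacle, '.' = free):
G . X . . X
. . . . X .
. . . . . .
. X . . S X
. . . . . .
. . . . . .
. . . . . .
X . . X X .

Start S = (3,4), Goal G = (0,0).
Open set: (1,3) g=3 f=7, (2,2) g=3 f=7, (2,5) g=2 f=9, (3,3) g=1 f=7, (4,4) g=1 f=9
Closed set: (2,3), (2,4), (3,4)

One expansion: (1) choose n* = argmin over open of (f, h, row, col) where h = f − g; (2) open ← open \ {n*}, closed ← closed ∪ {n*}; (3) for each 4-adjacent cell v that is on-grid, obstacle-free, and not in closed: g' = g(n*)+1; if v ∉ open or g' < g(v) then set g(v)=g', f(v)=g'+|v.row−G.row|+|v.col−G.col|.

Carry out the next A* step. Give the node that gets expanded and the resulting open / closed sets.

step 1: expand (1,3) (f=7, h=4) → closed; open now [(0,3) g=4 f=7, (1,2) g=4 f=7, (2,2) g=3 f=7, (2,5) g=2 f=9, (3,3) g=1 f=7, (4,4) g=1 f=9]

expanded=(1,3); open=[(0,3) g=4 f=7, (1,2) g=4 f=7, (2,2) g=3 f=7, (2,5) g=2 f=9, (3,3) g=1 f=7, (4,4) g=1 f=9]; closed=[(1,3), (2,3), (2,4), (3,4)]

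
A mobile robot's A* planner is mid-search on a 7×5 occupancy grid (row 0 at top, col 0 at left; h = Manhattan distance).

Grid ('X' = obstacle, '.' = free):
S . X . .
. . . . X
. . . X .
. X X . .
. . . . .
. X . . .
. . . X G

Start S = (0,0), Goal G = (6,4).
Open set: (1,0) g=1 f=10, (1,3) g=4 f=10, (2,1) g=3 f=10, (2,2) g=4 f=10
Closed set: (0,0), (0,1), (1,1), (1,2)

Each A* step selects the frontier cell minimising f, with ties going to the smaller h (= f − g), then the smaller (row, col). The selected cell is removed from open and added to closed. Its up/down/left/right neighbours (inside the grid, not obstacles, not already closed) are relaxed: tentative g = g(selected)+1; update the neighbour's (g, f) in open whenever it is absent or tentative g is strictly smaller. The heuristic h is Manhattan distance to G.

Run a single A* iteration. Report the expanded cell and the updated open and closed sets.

expanded=(1,3); open=[(0,3) g=5 f=12, (1,0) g=1 f=10, (2,1) g=3 f=10, (2,2) g=4 f=10]; closed=[(0,0), (0,1), (1,1), (1,2), (1,3)]

step 1: expand (1,3) (f=10, h=6) → closed; open now [(0,3) g=5 f=12, (1,0) g=1 f=10, (2,1) g=3 f=10, (2,2) g=4 f=10]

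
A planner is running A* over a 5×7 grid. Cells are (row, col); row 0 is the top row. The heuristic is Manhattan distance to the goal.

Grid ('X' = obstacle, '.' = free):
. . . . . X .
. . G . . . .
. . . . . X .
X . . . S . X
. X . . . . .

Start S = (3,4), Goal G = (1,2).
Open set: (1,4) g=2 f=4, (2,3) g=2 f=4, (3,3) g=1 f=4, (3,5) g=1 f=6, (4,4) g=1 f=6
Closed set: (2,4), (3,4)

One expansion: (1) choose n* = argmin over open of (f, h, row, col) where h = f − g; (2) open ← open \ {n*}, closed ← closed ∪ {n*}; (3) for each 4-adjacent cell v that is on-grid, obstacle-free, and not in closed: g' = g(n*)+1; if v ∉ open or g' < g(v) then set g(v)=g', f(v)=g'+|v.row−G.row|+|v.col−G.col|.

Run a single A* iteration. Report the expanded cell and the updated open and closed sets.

expanded=(1,4); open=[(0,4) g=3 f=6, (1,3) g=3 f=4, (1,5) g=3 f=6, (2,3) g=2 f=4, (3,3) g=1 f=4, (3,5) g=1 f=6, (4,4) g=1 f=6]; closed=[(1,4), (2,4), (3,4)]

step 1: expand (1,4) (f=4, h=2) → closed; open now [(0,4) g=3 f=6, (1,3) g=3 f=4, (1,5) g=3 f=6, (2,3) g=2 f=4, (3,3) g=1 f=4, (3,5) g=1 f=6, (4,4) g=1 f=6]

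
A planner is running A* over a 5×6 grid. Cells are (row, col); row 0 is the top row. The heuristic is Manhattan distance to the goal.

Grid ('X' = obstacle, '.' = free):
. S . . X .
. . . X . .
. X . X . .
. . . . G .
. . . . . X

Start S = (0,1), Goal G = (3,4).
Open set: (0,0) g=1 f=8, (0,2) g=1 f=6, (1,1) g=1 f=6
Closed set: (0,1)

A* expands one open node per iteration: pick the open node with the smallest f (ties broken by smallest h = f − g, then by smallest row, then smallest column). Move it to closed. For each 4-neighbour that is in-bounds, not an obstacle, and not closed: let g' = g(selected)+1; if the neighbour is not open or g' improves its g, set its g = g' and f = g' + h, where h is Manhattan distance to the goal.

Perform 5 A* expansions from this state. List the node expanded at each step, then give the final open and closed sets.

order=[(0,2) → (0,3) → (1,2) → (2,2) → (3,2)]; open=[(0,0) g=1 f=8, (1,1) g=1 f=6, (3,1) g=5 f=8, (3,3) g=5 f=6, (4,2) g=5 f=8]; closed=[(0,1), (0,2), (0,3), (1,2), (2,2), (3,2)]

step 1: expand (0,2) (f=6, h=5) → closed; open now [(0,0) g=1 f=8, (0,3) g=2 f=6, (1,1) g=1 f=6, (1,2) g=2 f=6]
step 2: expand (0,3) (f=6, h=4) → closed; open now [(0,0) g=1 f=8, (1,1) g=1 f=6, (1,2) g=2 f=6]
step 3: expand (1,2) (f=6, h=4) → closed; open now [(0,0) g=1 f=8, (1,1) g=1 f=6, (2,2) g=3 f=6]
step 4: expand (2,2) (f=6, h=3) → closed; open now [(0,0) g=1 f=8, (1,1) g=1 f=6, (3,2) g=4 f=6]
step 5: expand (3,2) (f=6, h=2) → closed; open now [(0,0) g=1 f=8, (1,1) g=1 f=6, (3,1) g=5 f=8, (3,3) g=5 f=6, (4,2) g=5 f=8]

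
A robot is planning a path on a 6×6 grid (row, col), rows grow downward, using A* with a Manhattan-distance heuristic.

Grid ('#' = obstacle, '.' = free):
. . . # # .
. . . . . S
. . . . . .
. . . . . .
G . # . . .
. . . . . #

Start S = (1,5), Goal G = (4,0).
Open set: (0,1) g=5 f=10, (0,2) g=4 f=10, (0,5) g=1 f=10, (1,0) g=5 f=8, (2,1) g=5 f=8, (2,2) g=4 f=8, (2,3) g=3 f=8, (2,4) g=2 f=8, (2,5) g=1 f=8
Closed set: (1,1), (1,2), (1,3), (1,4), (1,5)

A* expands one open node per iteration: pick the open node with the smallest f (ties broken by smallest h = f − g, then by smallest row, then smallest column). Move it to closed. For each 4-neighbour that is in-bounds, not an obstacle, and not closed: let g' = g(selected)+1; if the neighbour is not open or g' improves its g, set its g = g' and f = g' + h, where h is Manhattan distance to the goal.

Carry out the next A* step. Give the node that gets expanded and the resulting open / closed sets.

expanded=(1,0); open=[(0,0) g=6 f=10, (0,1) g=5 f=10, (0,2) g=4 f=10, (0,5) g=1 f=10, (2,0) g=6 f=8, (2,1) g=5 f=8, (2,2) g=4 f=8, (2,3) g=3 f=8, (2,4) g=2 f=8, (2,5) g=1 f=8]; closed=[(1,0), (1,1), (1,2), (1,3), (1,4), (1,5)]

step 1: expand (1,0) (f=8, h=3) → closed; open now [(0,0) g=6 f=10, (0,1) g=5 f=10, (0,2) g=4 f=10, (0,5) g=1 f=10, (2,0) g=6 f=8, (2,1) g=5 f=8, (2,2) g=4 f=8, (2,3) g=3 f=8, (2,4) g=2 f=8, (2,5) g=1 f=8]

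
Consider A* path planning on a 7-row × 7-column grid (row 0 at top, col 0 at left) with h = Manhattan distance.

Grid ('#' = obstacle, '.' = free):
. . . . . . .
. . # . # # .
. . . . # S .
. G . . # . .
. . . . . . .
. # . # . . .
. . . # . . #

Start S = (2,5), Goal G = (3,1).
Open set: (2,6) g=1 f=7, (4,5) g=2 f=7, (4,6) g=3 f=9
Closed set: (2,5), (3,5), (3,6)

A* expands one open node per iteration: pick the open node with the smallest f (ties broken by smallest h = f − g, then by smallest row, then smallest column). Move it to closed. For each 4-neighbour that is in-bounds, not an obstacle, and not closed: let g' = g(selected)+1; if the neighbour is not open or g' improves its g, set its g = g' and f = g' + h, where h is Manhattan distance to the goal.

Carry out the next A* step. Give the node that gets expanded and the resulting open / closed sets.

step 1: expand (4,5) (f=7, h=5) → closed; open now [(2,6) g=1 f=7, (4,4) g=3 f=7, (4,6) g=3 f=9, (5,5) g=3 f=9]

expanded=(4,5); open=[(2,6) g=1 f=7, (4,4) g=3 f=7, (4,6) g=3 f=9, (5,5) g=3 f=9]; closed=[(2,5), (3,5), (3,6), (4,5)]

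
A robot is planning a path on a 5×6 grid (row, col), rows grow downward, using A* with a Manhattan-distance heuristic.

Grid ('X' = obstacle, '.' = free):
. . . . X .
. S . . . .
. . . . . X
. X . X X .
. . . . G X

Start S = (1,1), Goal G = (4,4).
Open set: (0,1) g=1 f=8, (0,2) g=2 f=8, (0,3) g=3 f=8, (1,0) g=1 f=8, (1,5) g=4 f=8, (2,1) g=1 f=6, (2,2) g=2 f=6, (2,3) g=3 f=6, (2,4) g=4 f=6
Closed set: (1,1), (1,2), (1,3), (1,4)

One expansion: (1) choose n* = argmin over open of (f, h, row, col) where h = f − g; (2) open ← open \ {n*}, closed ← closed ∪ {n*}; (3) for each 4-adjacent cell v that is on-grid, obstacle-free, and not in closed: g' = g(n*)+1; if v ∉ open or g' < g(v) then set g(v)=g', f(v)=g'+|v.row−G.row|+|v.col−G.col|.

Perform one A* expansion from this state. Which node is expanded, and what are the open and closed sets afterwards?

expanded=(2,4); open=[(0,1) g=1 f=8, (0,2) g=2 f=8, (0,3) g=3 f=8, (1,0) g=1 f=8, (1,5) g=4 f=8, (2,1) g=1 f=6, (2,2) g=2 f=6, (2,3) g=3 f=6]; closed=[(1,1), (1,2), (1,3), (1,4), (2,4)]

step 1: expand (2,4) (f=6, h=2) → closed; open now [(0,1) g=1 f=8, (0,2) g=2 f=8, (0,3) g=3 f=8, (1,0) g=1 f=8, (1,5) g=4 f=8, (2,1) g=1 f=6, (2,2) g=2 f=6, (2,3) g=3 f=6]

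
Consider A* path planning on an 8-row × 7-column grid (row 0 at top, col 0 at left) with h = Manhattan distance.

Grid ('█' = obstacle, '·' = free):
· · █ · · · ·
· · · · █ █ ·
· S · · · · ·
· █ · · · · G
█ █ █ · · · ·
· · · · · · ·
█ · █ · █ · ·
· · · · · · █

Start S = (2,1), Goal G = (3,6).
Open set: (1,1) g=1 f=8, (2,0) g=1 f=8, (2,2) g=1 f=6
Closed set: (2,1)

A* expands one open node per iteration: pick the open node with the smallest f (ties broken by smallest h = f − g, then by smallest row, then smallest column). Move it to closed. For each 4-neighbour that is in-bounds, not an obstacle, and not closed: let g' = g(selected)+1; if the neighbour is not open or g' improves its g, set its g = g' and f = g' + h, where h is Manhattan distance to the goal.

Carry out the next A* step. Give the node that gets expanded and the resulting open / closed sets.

step 1: expand (2,2) (f=6, h=5) → closed; open now [(1,1) g=1 f=8, (1,2) g=2 f=8, (2,0) g=1 f=8, (2,3) g=2 f=6, (3,2) g=2 f=6]

expanded=(2,2); open=[(1,1) g=1 f=8, (1,2) g=2 f=8, (2,0) g=1 f=8, (2,3) g=2 f=6, (3,2) g=2 f=6]; closed=[(2,1), (2,2)]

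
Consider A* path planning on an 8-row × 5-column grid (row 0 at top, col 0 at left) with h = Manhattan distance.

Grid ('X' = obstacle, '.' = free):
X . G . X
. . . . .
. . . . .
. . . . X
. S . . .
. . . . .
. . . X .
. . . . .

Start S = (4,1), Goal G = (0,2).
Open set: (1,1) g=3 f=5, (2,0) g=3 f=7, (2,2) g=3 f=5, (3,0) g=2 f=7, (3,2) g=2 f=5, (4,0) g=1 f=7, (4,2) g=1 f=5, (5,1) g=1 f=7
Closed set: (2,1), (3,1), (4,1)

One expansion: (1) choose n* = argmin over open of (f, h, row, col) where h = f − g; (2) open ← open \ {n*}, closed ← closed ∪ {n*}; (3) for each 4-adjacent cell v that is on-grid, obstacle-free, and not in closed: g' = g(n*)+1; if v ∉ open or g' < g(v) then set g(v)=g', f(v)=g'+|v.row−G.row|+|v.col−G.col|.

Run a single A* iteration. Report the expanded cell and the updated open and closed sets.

expanded=(1,1); open=[(0,1) g=4 f=5, (1,0) g=4 f=7, (1,2) g=4 f=5, (2,0) g=3 f=7, (2,2) g=3 f=5, (3,0) g=2 f=7, (3,2) g=2 f=5, (4,0) g=1 f=7, (4,2) g=1 f=5, (5,1) g=1 f=7]; closed=[(1,1), (2,1), (3,1), (4,1)]

step 1: expand (1,1) (f=5, h=2) → closed; open now [(0,1) g=4 f=5, (1,0) g=4 f=7, (1,2) g=4 f=5, (2,0) g=3 f=7, (2,2) g=3 f=5, (3,0) g=2 f=7, (3,2) g=2 f=5, (4,0) g=1 f=7, (4,2) g=1 f=5, (5,1) g=1 f=7]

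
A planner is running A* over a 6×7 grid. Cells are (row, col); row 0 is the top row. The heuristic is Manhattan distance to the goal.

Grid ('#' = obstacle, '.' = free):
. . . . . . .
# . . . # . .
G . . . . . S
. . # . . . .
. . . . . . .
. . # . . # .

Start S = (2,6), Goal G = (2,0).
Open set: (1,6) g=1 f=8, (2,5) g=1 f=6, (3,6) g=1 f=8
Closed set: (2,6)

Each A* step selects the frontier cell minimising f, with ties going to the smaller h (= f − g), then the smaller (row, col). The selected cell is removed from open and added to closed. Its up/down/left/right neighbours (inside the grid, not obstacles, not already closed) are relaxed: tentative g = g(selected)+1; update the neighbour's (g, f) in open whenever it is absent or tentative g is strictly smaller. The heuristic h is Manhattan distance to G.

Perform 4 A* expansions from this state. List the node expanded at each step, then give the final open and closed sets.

step 1: expand (2,5) (f=6, h=5) → closed; open now [(1,5) g=2 f=8, (1,6) g=1 f=8, (2,4) g=2 f=6, (3,5) g=2 f=8, (3,6) g=1 f=8]
step 2: expand (2,4) (f=6, h=4) → closed; open now [(1,5) g=2 f=8, (1,6) g=1 f=8, (2,3) g=3 f=6, (3,4) g=3 f=8, (3,5) g=2 f=8, (3,6) g=1 f=8]
step 3: expand (2,3) (f=6, h=3) → closed; open now [(1,3) g=4 f=8, (1,5) g=2 f=8, (1,6) g=1 f=8, (2,2) g=4 f=6, (3,3) g=4 f=8, (3,4) g=3 f=8, (3,5) g=2 f=8, (3,6) g=1 f=8]
step 4: expand (2,2) (f=6, h=2) → closed; open now [(1,2) g=5 f=8, (1,3) g=4 f=8, (1,5) g=2 f=8, (1,6) g=1 f=8, (2,1) g=5 f=6, (3,3) g=4 f=8, (3,4) g=3 f=8, (3,5) g=2 f=8, (3,6) g=1 f=8]

order=[(2,5) → (2,4) → (2,3) → (2,2)]; open=[(1,2) g=5 f=8, (1,3) g=4 f=8, (1,5) g=2 f=8, (1,6) g=1 f=8, (2,1) g=5 f=6, (3,3) g=4 f=8, (3,4) g=3 f=8, (3,5) g=2 f=8, (3,6) g=1 f=8]; closed=[(2,2), (2,3), (2,4), (2,5), (2,6)]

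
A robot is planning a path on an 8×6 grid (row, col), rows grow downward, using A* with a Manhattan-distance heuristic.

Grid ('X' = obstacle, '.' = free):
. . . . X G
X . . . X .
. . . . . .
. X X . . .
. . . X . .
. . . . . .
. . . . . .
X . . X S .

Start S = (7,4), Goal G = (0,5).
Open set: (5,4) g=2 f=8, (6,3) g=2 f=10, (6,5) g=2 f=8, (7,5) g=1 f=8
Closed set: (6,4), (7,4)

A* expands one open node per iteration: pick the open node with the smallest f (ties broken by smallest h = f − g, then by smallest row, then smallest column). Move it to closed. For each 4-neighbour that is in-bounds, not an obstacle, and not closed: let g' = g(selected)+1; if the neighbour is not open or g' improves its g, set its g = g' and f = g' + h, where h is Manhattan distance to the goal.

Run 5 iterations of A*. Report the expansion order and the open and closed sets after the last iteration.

step 1: expand (5,4) (f=8, h=6) → closed; open now [(4,4) g=3 f=8, (5,3) g=3 f=10, (5,5) g=3 f=8, (6,3) g=2 f=10, (6,5) g=2 f=8, (7,5) g=1 f=8]
step 2: expand (4,4) (f=8, h=5) → closed; open now [(3,4) g=4 f=8, (4,5) g=4 f=8, (5,3) g=3 f=10, (5,5) g=3 f=8, (6,3) g=2 f=10, (6,5) g=2 f=8, (7,5) g=1 f=8]
step 3: expand (3,4) (f=8, h=4) → closed; open now [(2,4) g=5 f=8, (3,3) g=5 f=10, (3,5) g=5 f=8, (4,5) g=4 f=8, (5,3) g=3 f=10, (5,5) g=3 f=8, (6,3) g=2 f=10, (6,5) g=2 f=8, (7,5) g=1 f=8]
step 4: expand (2,4) (f=8, h=3) → closed; open now [(2,3) g=6 f=10, (2,5) g=6 f=8, (3,3) g=5 f=10, (3,5) g=5 f=8, (4,5) g=4 f=8, (5,3) g=3 f=10, (5,5) g=3 f=8, (6,3) g=2 f=10, (6,5) g=2 f=8, (7,5) g=1 f=8]
step 5: expand (2,5) (f=8, h=2) → closed; open now [(1,5) g=7 f=8, (2,3) g=6 f=10, (3,3) g=5 f=10, (3,5) g=5 f=8, (4,5) g=4 f=8, (5,3) g=3 f=10, (5,5) g=3 f=8, (6,3) g=2 f=10, (6,5) g=2 f=8, (7,5) g=1 f=8]

order=[(5,4) → (4,4) → (3,4) → (2,4) → (2,5)]; open=[(1,5) g=7 f=8, (2,3) g=6 f=10, (3,3) g=5 f=10, (3,5) g=5 f=8, (4,5) g=4 f=8, (5,3) g=3 f=10, (5,5) g=3 f=8, (6,3) g=2 f=10, (6,5) g=2 f=8, (7,5) g=1 f=8]; closed=[(2,4), (2,5), (3,4), (4,4), (5,4), (6,4), (7,4)]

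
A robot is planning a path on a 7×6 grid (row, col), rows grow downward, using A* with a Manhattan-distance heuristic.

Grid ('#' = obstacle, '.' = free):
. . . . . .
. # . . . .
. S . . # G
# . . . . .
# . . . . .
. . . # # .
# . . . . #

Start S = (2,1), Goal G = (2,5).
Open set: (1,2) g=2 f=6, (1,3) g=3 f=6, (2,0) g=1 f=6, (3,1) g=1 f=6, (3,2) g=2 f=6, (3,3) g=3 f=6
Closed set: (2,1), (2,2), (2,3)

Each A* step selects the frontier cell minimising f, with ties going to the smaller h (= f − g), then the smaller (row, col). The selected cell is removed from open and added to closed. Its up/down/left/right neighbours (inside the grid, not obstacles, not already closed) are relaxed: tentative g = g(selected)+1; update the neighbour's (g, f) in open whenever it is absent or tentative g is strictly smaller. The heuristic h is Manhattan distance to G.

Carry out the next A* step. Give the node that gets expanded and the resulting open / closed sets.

expanded=(1,3); open=[(0,3) g=4 f=8, (1,2) g=2 f=6, (1,4) g=4 f=6, (2,0) g=1 f=6, (3,1) g=1 f=6, (3,2) g=2 f=6, (3,3) g=3 f=6]; closed=[(1,3), (2,1), (2,2), (2,3)]

step 1: expand (1,3) (f=6, h=3) → closed; open now [(0,3) g=4 f=8, (1,2) g=2 f=6, (1,4) g=4 f=6, (2,0) g=1 f=6, (3,1) g=1 f=6, (3,2) g=2 f=6, (3,3) g=3 f=6]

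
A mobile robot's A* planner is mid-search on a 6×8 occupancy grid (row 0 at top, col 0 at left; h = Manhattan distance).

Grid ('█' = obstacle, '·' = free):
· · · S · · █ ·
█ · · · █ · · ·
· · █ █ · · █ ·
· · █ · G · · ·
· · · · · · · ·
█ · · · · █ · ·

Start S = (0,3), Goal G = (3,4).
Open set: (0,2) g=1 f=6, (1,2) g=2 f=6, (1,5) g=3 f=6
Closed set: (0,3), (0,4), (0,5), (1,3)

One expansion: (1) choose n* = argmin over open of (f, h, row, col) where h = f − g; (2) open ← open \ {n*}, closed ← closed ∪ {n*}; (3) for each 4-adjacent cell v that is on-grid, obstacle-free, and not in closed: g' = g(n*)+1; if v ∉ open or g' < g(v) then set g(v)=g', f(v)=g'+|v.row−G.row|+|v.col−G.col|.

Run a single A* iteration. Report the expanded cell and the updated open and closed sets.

expanded=(1,5); open=[(0,2) g=1 f=6, (1,2) g=2 f=6, (1,6) g=4 f=8, (2,5) g=4 f=6]; closed=[(0,3), (0,4), (0,5), (1,3), (1,5)]

step 1: expand (1,5) (f=6, h=3) → closed; open now [(0,2) g=1 f=6, (1,2) g=2 f=6, (1,6) g=4 f=8, (2,5) g=4 f=6]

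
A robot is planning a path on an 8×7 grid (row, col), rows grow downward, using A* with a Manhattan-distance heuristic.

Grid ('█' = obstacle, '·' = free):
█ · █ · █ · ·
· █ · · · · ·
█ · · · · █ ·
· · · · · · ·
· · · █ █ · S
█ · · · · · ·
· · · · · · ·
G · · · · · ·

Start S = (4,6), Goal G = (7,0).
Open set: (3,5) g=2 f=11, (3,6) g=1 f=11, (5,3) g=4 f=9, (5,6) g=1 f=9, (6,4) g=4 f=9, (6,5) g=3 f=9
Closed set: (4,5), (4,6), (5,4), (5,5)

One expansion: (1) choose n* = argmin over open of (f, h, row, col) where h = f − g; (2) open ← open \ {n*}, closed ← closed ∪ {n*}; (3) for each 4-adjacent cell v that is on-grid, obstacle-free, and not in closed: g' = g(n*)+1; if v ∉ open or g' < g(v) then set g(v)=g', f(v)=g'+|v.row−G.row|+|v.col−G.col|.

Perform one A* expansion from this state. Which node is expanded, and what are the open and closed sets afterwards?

expanded=(5,3); open=[(3,5) g=2 f=11, (3,6) g=1 f=11, (5,2) g=5 f=9, (5,6) g=1 f=9, (6,3) g=5 f=9, (6,4) g=4 f=9, (6,5) g=3 f=9]; closed=[(4,5), (4,6), (5,3), (5,4), (5,5)]

step 1: expand (5,3) (f=9, h=5) → closed; open now [(3,5) g=2 f=11, (3,6) g=1 f=11, (5,2) g=5 f=9, (5,6) g=1 f=9, (6,3) g=5 f=9, (6,4) g=4 f=9, (6,5) g=3 f=9]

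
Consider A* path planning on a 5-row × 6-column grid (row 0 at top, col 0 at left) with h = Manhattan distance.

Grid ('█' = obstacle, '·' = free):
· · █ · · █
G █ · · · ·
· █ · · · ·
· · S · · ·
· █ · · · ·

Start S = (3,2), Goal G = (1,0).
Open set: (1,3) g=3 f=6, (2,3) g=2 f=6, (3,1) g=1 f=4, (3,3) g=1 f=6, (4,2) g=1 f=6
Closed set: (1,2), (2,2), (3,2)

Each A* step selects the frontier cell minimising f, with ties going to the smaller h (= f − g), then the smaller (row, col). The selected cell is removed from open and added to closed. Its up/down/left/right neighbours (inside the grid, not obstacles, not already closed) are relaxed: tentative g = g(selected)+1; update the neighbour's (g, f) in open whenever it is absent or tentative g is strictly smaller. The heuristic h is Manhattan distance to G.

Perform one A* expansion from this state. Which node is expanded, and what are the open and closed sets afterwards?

expanded=(3,1); open=[(1,3) g=3 f=6, (2,3) g=2 f=6, (3,0) g=2 f=4, (3,3) g=1 f=6, (4,2) g=1 f=6]; closed=[(1,2), (2,2), (3,1), (3,2)]

step 1: expand (3,1) (f=4, h=3) → closed; open now [(1,3) g=3 f=6, (2,3) g=2 f=6, (3,0) g=2 f=4, (3,3) g=1 f=6, (4,2) g=1 f=6]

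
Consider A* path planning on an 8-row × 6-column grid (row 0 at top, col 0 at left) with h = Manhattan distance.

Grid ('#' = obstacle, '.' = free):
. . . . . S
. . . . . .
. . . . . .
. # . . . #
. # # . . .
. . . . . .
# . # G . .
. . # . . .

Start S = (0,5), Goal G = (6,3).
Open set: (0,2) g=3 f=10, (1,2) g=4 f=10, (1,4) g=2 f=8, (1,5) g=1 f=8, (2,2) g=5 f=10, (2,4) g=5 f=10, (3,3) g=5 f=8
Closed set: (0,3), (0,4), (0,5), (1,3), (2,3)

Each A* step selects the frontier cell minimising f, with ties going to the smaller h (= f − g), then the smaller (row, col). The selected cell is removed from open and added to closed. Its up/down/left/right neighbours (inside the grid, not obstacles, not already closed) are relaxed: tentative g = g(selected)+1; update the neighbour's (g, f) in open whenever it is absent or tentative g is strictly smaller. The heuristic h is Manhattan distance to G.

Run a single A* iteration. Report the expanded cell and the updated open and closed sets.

expanded=(3,3); open=[(0,2) g=3 f=10, (1,2) g=4 f=10, (1,4) g=2 f=8, (1,5) g=1 f=8, (2,2) g=5 f=10, (2,4) g=5 f=10, (3,2) g=6 f=10, (3,4) g=6 f=10, (4,3) g=6 f=8]; closed=[(0,3), (0,4), (0,5), (1,3), (2,3), (3,3)]

step 1: expand (3,3) (f=8, h=3) → closed; open now [(0,2) g=3 f=10, (1,2) g=4 f=10, (1,4) g=2 f=8, (1,5) g=1 f=8, (2,2) g=5 f=10, (2,4) g=5 f=10, (3,2) g=6 f=10, (3,4) g=6 f=10, (4,3) g=6 f=8]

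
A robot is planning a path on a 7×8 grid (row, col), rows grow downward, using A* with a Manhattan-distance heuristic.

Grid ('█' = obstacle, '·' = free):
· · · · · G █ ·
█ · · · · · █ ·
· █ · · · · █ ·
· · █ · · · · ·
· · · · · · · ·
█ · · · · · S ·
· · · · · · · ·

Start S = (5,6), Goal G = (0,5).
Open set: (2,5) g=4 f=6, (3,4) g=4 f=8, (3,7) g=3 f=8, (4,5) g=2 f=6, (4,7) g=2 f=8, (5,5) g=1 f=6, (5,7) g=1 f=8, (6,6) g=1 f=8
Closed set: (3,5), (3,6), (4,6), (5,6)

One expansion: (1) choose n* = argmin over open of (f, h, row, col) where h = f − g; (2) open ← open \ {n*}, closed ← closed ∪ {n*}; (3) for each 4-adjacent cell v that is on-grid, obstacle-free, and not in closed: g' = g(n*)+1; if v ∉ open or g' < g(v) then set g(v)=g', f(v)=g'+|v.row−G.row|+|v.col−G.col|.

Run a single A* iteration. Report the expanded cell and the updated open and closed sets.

expanded=(2,5); open=[(1,5) g=5 f=6, (2,4) g=5 f=8, (3,4) g=4 f=8, (3,7) g=3 f=8, (4,5) g=2 f=6, (4,7) g=2 f=8, (5,5) g=1 f=6, (5,7) g=1 f=8, (6,6) g=1 f=8]; closed=[(2,5), (3,5), (3,6), (4,6), (5,6)]

step 1: expand (2,5) (f=6, h=2) → closed; open now [(1,5) g=5 f=6, (2,4) g=5 f=8, (3,4) g=4 f=8, (3,7) g=3 f=8, (4,5) g=2 f=6, (4,7) g=2 f=8, (5,5) g=1 f=6, (5,7) g=1 f=8, (6,6) g=1 f=8]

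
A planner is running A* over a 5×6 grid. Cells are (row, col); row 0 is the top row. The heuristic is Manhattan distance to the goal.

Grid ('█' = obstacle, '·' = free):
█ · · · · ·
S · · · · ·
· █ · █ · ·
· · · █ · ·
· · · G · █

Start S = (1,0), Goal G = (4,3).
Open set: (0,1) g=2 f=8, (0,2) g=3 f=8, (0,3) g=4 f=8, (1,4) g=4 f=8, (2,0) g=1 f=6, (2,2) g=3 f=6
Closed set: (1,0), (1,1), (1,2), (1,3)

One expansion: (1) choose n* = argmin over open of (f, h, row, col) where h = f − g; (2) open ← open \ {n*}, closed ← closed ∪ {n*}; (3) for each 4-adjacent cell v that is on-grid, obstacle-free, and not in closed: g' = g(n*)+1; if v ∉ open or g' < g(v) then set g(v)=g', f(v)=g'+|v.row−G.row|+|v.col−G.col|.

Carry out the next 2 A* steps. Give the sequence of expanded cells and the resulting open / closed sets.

order=[(2,2) → (3,2)]; open=[(0,1) g=2 f=8, (0,2) g=3 f=8, (0,3) g=4 f=8, (1,4) g=4 f=8, (2,0) g=1 f=6, (3,1) g=5 f=8, (4,2) g=5 f=6]; closed=[(1,0), (1,1), (1,2), (1,3), (2,2), (3,2)]

step 1: expand (2,2) (f=6, h=3) → closed; open now [(0,1) g=2 f=8, (0,2) g=3 f=8, (0,3) g=4 f=8, (1,4) g=4 f=8, (2,0) g=1 f=6, (3,2) g=4 f=6]
step 2: expand (3,2) (f=6, h=2) → closed; open now [(0,1) g=2 f=8, (0,2) g=3 f=8, (0,3) g=4 f=8, (1,4) g=4 f=8, (2,0) g=1 f=6, (3,1) g=5 f=8, (4,2) g=5 f=6]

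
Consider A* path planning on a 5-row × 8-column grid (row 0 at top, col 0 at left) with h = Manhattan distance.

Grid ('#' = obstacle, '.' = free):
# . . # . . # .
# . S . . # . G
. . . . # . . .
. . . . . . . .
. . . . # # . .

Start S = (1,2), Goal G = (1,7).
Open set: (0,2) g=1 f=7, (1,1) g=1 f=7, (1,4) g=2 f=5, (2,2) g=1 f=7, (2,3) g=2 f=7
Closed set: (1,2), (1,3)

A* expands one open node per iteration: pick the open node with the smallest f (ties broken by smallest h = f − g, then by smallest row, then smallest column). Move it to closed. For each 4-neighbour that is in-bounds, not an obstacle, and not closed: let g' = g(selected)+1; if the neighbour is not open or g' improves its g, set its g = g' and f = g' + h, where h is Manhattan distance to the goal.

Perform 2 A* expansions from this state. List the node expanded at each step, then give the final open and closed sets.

order=[(1,4) → (0,4)]; open=[(0,2) g=1 f=7, (0,5) g=4 f=7, (1,1) g=1 f=7, (2,2) g=1 f=7, (2,3) g=2 f=7]; closed=[(0,4), (1,2), (1,3), (1,4)]

step 1: expand (1,4) (f=5, h=3) → closed; open now [(0,2) g=1 f=7, (0,4) g=3 f=7, (1,1) g=1 f=7, (2,2) g=1 f=7, (2,3) g=2 f=7]
step 2: expand (0,4) (f=7, h=4) → closed; open now [(0,2) g=1 f=7, (0,5) g=4 f=7, (1,1) g=1 f=7, (2,2) g=1 f=7, (2,3) g=2 f=7]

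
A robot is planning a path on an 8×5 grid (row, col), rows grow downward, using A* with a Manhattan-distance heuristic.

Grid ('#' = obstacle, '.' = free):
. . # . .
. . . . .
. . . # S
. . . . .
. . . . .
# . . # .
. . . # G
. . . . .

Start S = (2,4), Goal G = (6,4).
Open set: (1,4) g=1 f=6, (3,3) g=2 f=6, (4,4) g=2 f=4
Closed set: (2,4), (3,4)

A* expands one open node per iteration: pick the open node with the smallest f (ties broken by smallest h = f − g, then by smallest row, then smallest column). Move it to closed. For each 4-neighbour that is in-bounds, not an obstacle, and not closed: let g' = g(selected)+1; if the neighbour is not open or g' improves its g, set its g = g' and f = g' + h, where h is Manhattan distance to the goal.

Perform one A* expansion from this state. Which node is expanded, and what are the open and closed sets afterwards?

step 1: expand (4,4) (f=4, h=2) → closed; open now [(1,4) g=1 f=6, (3,3) g=2 f=6, (4,3) g=3 f=6, (5,4) g=3 f=4]

expanded=(4,4); open=[(1,4) g=1 f=6, (3,3) g=2 f=6, (4,3) g=3 f=6, (5,4) g=3 f=4]; closed=[(2,4), (3,4), (4,4)]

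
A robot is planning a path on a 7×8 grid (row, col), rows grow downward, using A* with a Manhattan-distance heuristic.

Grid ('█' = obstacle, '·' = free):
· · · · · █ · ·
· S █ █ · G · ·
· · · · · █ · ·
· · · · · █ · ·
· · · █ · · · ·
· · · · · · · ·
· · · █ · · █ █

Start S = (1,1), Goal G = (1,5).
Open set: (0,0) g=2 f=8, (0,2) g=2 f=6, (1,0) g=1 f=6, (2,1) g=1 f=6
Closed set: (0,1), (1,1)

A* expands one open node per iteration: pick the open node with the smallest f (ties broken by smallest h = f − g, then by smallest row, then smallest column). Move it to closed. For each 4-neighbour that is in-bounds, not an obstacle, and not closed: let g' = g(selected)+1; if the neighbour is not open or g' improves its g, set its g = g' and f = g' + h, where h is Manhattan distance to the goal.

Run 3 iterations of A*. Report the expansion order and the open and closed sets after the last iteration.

step 1: expand (0,2) (f=6, h=4) → closed; open now [(0,0) g=2 f=8, (0,3) g=3 f=6, (1,0) g=1 f=6, (2,1) g=1 f=6]
step 2: expand (0,3) (f=6, h=3) → closed; open now [(0,0) g=2 f=8, (0,4) g=4 f=6, (1,0) g=1 f=6, (2,1) g=1 f=6]
step 3: expand (0,4) (f=6, h=2) → closed; open now [(0,0) g=2 f=8, (1,0) g=1 f=6, (1,4) g=5 f=6, (2,1) g=1 f=6]

order=[(0,2) → (0,3) → (0,4)]; open=[(0,0) g=2 f=8, (1,0) g=1 f=6, (1,4) g=5 f=6, (2,1) g=1 f=6]; closed=[(0,1), (0,2), (0,3), (0,4), (1,1)]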